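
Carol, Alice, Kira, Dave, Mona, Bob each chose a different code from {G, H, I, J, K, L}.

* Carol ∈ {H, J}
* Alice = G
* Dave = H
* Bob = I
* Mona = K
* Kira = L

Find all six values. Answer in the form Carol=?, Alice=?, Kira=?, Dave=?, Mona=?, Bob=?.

Alice's domain is down to {G}, so Alice = G.
Kira has just one choice, so Kira = L.
That leaves Dave = H. So Carol can't be H.
That leaves Mona = K.
Bob must be I (only option left).
That leaves Carol = J.

Carol=J, Alice=G, Kira=L, Dave=H, Mona=K, Bob=I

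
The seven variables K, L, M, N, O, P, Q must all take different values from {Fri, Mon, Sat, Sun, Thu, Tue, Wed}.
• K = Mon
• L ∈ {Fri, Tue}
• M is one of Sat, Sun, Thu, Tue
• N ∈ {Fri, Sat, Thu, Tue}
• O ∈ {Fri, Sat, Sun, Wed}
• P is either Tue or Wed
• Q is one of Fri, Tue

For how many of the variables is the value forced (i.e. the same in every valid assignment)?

K's domain is down to {Mon}, so K = Mon.
L and Q share exactly the 2 values {Fri, Tue}; by pigeonhole those values go to them, so strike Fri, Tue from M, N, O, P.
P must be Wed (only option left). So O can't be Wed.
Determined: K=Mon, P=Wed. The other variables each still have more than one consistent value. That makes 2.

2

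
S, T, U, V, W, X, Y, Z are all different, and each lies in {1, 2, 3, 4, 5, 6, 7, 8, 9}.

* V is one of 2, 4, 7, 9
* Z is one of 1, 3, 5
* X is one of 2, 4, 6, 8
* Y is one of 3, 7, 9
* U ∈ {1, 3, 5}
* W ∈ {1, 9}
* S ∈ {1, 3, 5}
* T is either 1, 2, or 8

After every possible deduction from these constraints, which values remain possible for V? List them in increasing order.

S, U, Z between them cover only {1, 3, 5} — a naked triple. Remove those values from T, W, Y.
That leaves W = 9. Remove 9 from V, Y.
Y has just one choice, so Y = 7. Eliminate 7 elsewhere: V.
No further eliminations apply; V can still be any of 2, 4.

2, 4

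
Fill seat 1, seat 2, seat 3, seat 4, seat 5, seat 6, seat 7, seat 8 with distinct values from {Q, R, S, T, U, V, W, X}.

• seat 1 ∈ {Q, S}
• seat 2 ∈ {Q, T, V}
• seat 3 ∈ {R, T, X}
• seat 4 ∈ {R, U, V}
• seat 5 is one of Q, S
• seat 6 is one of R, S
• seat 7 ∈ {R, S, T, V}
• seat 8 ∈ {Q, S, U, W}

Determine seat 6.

R

The 8 variables draw from only 8 values {Q, R, S, T, U, V, W, X}, so each is used; only seat 8 can be W, hence seat 8 = W.
The 7 still-open variables together cover exactly {Q, R, S, T, U, V, X} — 7 values for 7 variables — and U appears only in seat 4's list, so seat 4 = U.
Among the 6 still-open variables, X fits only seat 3 (and all 6 values in {Q, R, S, T, V, X} must be used), so seat 3 = X.
seat 1 and seat 5 between them cover only {Q, S} — a naked pair. Remove those values from seat 2, seat 6, seat 7.
So seat 6 = R.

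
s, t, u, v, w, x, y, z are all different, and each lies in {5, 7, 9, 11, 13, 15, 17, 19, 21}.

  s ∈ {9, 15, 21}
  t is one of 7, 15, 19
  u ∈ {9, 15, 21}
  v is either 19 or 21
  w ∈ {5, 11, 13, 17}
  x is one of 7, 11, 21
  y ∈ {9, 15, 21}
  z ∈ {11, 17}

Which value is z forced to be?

s, u, y between them cover only {9, 15, 21} — a naked triple. Remove those values from t, v, x.
That leaves v = 19. Strike 19 from t.
t has just one choice, so t = 7. Strike 7 from x.
x's domain is down to {11}, so x = 11. Eliminate 11 elsewhere: w, z.
So z = 17.

17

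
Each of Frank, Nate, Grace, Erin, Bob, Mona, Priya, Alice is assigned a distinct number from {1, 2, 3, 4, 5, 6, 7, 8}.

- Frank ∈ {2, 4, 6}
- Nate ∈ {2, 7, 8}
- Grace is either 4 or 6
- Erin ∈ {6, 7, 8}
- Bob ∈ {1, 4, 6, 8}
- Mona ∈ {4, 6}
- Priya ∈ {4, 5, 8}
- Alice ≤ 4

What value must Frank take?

2

The 8 variables draw from only 8 values {1, 2, 3, 4, 5, 6, 7, 8}, so each is used; only Alice can be 3, hence Alice = 3.
The 7 still-open variables together cover exactly {1, 2, 4, 5, 6, 7, 8} — 7 values for 7 variables — and 1 appears only in Bob's list, so Bob = 1.
The 6 still-open variables together cover exactly {2, 4, 5, 6, 7, 8} — 6 values for 6 variables — and 5 appears only in Priya's list, so Priya = 5.
The 2 variables Grace and Mona are confined to {4, 6}, which locks those values in; drop them from Frank, Erin.
So Frank = 2.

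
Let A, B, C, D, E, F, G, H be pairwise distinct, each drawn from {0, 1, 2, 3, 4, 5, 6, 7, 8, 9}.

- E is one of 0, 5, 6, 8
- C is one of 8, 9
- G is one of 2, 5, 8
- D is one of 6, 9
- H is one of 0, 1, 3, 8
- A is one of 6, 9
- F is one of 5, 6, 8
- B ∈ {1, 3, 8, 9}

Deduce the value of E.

The 8 variables draw from only 8 values {0, 1, 2, 3, 5, 6, 8, 9}, so each is used; only G can be 2, hence G = 2.
The 2 variables A and D are confined to {6, 9}, which locks those values in; drop them from B, C, E, F.
C must be 8 (only option left). Remove 8 from B, E, F, H.
F must be 5 (only option left). Remove 5 from E.
So E = 0.

0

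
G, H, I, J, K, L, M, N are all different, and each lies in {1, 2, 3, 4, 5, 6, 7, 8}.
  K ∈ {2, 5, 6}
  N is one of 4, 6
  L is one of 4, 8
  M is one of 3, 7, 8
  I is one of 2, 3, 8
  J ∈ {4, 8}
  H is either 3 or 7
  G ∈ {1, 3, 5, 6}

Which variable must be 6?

N

Among the 8 variables, 1 fits only G (and all 8 values in {1, 2, 3, 4, 5, 6, 7, 8} must be used), so G = 1.
The 7 still-open variables draw from only 7 values {2, 3, 4, 5, 6, 7, 8}, so each is used; only K can be 5, hence K = 5.
Among the 6 still-open variables, 2 fits only I (and all 6 values in {2, 3, 4, 6, 7, 8} must be used), so I = 2.
Among the 5 still-open variables, 6 fits only N (and all 5 values in {3, 4, 6, 7, 8} must be used), so N = 6.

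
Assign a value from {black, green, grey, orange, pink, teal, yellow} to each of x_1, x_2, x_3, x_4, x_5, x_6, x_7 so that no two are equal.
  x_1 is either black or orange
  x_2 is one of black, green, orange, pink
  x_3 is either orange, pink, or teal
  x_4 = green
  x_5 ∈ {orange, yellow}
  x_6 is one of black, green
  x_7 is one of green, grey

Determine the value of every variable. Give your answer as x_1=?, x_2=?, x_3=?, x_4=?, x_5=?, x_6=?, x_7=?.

x_4's domain is down to {green}, so x_4 = green. Eliminate green elsewhere: x_2, x_6, x_7.
x_6's domain is down to {black}, so x_6 = black. Remove black from x_1, x_2.
x_7's domain is down to {grey}, so x_7 = grey.
x_1 must be orange (only option left). Eliminate orange elsewhere: x_2, x_3, x_5.
x_2 has just one choice, so x_2 = pink. Eliminate pink elsewhere: x_3.
x_3 has just one choice, so x_3 = teal.
x_5's domain is down to {yellow}, so x_5 = yellow.

x_1=orange, x_2=pink, x_3=teal, x_4=green, x_5=yellow, x_6=black, x_7=grey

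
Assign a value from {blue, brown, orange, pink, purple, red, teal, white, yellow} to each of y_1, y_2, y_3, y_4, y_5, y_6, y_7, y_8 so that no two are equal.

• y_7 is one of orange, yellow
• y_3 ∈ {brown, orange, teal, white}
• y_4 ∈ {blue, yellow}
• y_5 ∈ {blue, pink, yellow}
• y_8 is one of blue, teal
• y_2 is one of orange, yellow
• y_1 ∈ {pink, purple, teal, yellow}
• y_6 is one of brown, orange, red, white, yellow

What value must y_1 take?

purple

y_2 and y_7 between them cover only {orange, yellow} — a naked pair. Remove those values from y_1, y_3, y_4, y_5, y_6.
y_4's domain is down to {blue}, so y_4 = blue. Eliminate blue elsewhere: y_5, y_8.
y_5's domain is down to {pink}, so y_5 = pink. Eliminate pink elsewhere: y_1.
y_8 must be teal (only option left). Strike teal from y_1, y_3.
So y_1 = purple.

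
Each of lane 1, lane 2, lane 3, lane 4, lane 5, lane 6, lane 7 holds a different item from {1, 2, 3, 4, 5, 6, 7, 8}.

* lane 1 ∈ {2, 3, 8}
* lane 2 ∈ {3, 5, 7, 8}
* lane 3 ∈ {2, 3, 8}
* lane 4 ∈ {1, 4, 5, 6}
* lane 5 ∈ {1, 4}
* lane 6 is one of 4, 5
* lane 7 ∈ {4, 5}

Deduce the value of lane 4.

The 2 variables lane 6 and lane 7 are confined to {4, 5}, which locks those values in; drop them from lane 2, lane 4, lane 5.
lane 5 has just one choice, so lane 5 = 1. Strike 1 from lane 4.
So lane 4 = 6.

6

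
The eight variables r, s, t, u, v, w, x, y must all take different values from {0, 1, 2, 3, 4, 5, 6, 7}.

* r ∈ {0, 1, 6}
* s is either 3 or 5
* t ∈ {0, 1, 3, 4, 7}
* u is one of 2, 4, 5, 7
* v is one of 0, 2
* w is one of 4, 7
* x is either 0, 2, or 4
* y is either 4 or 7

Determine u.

5

The 8 variables draw from only 8 values {0, 1, 2, 3, 4, 5, 6, 7}, so each is used; only r can be 6, hence r = 6.
The 7 still-open variables together cover exactly {0, 1, 2, 3, 4, 5, 7} — 7 values for 7 variables — and 1 appears only in t's list, so t = 1.
Among the 6 still-open variables, 3 fits only s (and all 6 values in {0, 2, 3, 4, 5, 7} must be used), so s = 3.
The 5 still-open variables draw from only 5 values {0, 2, 4, 5, 7}, so each is used; only u can be 5, hence u = 5.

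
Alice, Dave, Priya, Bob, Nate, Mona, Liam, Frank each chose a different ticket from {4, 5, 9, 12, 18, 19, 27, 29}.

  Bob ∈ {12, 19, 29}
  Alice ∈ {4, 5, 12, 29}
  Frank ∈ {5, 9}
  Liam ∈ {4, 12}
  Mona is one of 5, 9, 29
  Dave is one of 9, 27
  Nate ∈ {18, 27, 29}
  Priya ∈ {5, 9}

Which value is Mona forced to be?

The 8 variables together cover exactly {4, 5, 9, 12, 18, 19, 27, 29} — 8 values for 8 variables — and 18 appears only in Nate's list, so Nate = 18.
The 7 still-open variables draw from only 7 values {4, 5, 9, 12, 19, 27, 29}, so each is used; only Bob can be 19, hence Bob = 19.
The 6 still-open variables together cover exactly {4, 5, 9, 12, 27, 29} — 6 values for 6 variables — and 27 appears only in Dave's list, so Dave = 27.
Priya and Frank share exactly the 2 values {5, 9}; by pigeonhole those values go to them, so strike 5, 9 from Alice, Mona.
So Mona = 29.

29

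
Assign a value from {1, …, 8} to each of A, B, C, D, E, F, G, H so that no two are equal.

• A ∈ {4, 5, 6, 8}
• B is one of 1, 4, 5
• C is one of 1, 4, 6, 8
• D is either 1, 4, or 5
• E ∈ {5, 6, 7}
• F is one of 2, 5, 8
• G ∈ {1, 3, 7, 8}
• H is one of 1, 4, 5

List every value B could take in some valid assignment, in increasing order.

1, 4, 5

The 8 variables draw from only 8 values {1, 2, 3, 4, 5, 6, 7, 8}, so each is used; only F can be 2, hence F = 2.
The 7 still-open variables together cover exactly {1, 3, 4, 5, 6, 7, 8} — 7 values for 7 variables — and 3 appears only in G's list, so G = 3.
Among the 6 still-open variables, 7 fits only E (and all 6 values in {1, 4, 5, 6, 7, 8} must be used), so E = 7.
B, D, H share exactly the 3 values {1, 4, 5}; by pigeonhole those values go to them, so strike 1, 4, 5 from A, C.
No further eliminations apply; B can still be any of 1, 4, 5.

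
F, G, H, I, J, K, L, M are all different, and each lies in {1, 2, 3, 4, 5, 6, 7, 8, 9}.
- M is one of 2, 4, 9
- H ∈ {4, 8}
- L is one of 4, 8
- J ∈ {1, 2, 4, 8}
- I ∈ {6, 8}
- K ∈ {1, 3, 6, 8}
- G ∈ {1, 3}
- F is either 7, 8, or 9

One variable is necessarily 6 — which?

Among the 8 variables, 7 fits only F (and all 8 values in {1, 2, 3, 4, 6, 7, 8, 9} must be used), so F = 7.
The 7 still-open variables together cover exactly {1, 2, 3, 4, 6, 8, 9} — 7 values for 7 variables — and 9 appears only in M's list, so M = 9.
The 6 still-open variables draw from only 6 values {1, 2, 3, 4, 6, 8}, so each is used; only J can be 2, hence J = 2.
The 2 variables H and L are confined to {4, 8}, which locks those values in; drop them from I, K.
So 6 goes to I.

I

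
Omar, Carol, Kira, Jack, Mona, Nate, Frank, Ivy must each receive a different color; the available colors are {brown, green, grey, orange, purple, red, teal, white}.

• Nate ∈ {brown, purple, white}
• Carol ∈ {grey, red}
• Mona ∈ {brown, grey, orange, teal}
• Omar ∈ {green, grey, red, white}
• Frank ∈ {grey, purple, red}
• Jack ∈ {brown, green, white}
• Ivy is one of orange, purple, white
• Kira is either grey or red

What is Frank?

The 8 variables draw from only 8 values {brown, green, grey, orange, purple, red, teal, white}, so each is used; only Mona can be teal, hence Mona = teal.
Among the 7 still-open variables, orange fits only Ivy (and all 7 values in {brown, green, grey, orange, purple, red, white} must be used), so Ivy = orange.
The 2 variables Carol and Kira are confined to {grey, red}, which locks those values in; drop them from Omar, Frank.
So Frank = purple.

purple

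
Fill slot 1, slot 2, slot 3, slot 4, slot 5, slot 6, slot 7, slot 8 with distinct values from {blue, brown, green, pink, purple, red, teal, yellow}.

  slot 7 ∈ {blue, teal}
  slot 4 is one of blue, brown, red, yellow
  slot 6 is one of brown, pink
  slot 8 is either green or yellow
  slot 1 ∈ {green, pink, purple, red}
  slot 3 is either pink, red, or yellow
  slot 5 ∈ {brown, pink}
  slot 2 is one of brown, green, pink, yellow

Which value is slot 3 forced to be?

The 8 variables draw from only 8 values {blue, brown, green, pink, purple, red, teal, yellow}, so each is used; only slot 1 can be purple, hence slot 1 = purple.
Among the 7 still-open variables, teal fits only slot 7 (and all 7 values in {blue, brown, green, pink, red, teal, yellow} must be used), so slot 7 = teal.
Among the 6 still-open variables, blue fits only slot 4 (and all 6 values in {blue, brown, green, pink, red, yellow} must be used), so slot 4 = blue.
Among the 5 still-open variables, red fits only slot 3 (and all 5 values in {brown, green, pink, red, yellow} must be used), so slot 3 = red.

red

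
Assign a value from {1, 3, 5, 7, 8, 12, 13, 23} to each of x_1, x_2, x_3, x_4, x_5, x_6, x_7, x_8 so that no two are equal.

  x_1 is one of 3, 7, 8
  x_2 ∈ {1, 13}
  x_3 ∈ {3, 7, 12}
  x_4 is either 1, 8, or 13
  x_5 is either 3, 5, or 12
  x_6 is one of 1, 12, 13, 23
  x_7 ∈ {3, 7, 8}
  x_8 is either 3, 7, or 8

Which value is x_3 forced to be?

The 8 variables draw from only 8 values {1, 3, 5, 7, 8, 12, 13, 23}, so each is used; only x_5 can be 5, hence x_5 = 5.
The 7 still-open variables together cover exactly {1, 3, 7, 8, 12, 13, 23} — 7 values for 7 variables — and 23 appears only in x_6's list, so x_6 = 23.
The 6 still-open variables together cover exactly {1, 3, 7, 8, 12, 13} — 6 values for 6 variables — and 12 appears only in x_3's list, so x_3 = 12.

12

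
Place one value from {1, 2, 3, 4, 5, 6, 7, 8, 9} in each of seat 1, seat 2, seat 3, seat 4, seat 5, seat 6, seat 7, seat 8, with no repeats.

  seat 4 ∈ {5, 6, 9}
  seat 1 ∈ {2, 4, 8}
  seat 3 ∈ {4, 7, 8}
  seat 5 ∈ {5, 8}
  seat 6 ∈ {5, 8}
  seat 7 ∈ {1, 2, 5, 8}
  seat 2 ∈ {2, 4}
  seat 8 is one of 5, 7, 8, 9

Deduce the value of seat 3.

The 8 variables draw from only 8 values {1, 2, 4, 5, 6, 7, 8, 9}, so each is used; only seat 7 can be 1, hence seat 7 = 1.
The 7 still-open variables together cover exactly {2, 4, 5, 6, 7, 8, 9} — 7 values for 7 variables — and 6 appears only in seat 4's list, so seat 4 = 6.
The 6 still-open variables together cover exactly {2, 4, 5, 7, 8, 9} — 6 values for 6 variables — and 9 appears only in seat 8's list, so seat 8 = 9.
The 5 still-open variables draw from only 5 values {2, 4, 5, 7, 8}, so each is used; only seat 3 can be 7, hence seat 3 = 7.

7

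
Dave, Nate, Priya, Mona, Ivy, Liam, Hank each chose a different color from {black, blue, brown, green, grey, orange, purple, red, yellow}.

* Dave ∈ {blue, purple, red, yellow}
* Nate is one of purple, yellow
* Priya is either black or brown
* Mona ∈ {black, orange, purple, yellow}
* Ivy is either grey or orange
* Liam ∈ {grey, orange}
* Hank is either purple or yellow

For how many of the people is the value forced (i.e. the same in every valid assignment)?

2

Nate and Hank between them cover only {purple, yellow} — a naked pair. Remove those values from Dave, Mona.
Ivy and Liam share exactly the 2 values {grey, orange}; by pigeonhole those values go to them, so strike grey, orange from Mona.
Mona's domain is down to {black}, so Mona = black. So Priya can't be black.
Priya has just one choice, so Priya = brown.
Determined: Priya=brown, Mona=black. The other people each still have more than one consistent value. That makes 2.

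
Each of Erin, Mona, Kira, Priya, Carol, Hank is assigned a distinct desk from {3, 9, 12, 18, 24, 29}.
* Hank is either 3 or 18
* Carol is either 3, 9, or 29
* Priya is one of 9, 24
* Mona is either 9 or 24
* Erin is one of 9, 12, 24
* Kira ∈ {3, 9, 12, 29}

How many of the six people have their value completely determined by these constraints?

2

The 6 variables draw from only 6 values {3, 9, 12, 18, 24, 29}, so each is used; only Hank can be 18, hence Hank = 18.
Mona and Priya share exactly the 2 values {9, 24}; by pigeonhole those values go to them, so strike 9, 24 from Erin, Kira, Carol.
That leaves Erin = 12. Remove 12 from Kira.
Determined: Erin=12, Hank=18. The other people each still have more than one consistent value. That makes 2.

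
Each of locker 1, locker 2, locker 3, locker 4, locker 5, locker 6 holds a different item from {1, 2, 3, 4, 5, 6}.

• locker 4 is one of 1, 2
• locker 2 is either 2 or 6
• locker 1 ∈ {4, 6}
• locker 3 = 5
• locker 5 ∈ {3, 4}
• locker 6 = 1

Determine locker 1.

4

locker 3 must be 5 (only option left).
locker 6's domain is down to {1}, so locker 6 = 1. Strike 1 from locker 4.
locker 4 must be 2 (only option left). Remove 2 from locker 2.
That leaves locker 2 = 6. So locker 1 can't be 6.
So locker 1 = 4.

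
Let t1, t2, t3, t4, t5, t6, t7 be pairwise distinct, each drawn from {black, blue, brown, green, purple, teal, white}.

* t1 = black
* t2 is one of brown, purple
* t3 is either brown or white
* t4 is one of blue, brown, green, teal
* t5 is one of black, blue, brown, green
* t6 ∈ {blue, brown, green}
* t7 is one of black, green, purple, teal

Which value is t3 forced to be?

t1 has just one choice, so t1 = black. So t5, t7 can't be black.
The 6 still-open variables draw from only 6 values {blue, brown, green, purple, teal, white}, so each is used; only t3 can be white, hence t3 = white.

white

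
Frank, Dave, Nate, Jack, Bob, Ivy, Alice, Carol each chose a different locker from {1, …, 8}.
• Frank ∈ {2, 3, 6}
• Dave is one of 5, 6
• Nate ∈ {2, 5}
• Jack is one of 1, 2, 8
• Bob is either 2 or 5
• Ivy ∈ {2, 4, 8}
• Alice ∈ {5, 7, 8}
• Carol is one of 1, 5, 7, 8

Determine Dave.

6

Among the 8 variables, 3 fits only Frank (and all 8 values in {1, 2, 3, 4, 5, 6, 7, 8} must be used), so Frank = 3.
Among the 7 still-open variables, 4 fits only Ivy (and all 7 values in {1, 2, 4, 5, 6, 7, 8} must be used), so Ivy = 4.
The 6 still-open variables draw from only 6 values {1, 2, 5, 6, 7, 8}, so each is used; only Dave can be 6, hence Dave = 6.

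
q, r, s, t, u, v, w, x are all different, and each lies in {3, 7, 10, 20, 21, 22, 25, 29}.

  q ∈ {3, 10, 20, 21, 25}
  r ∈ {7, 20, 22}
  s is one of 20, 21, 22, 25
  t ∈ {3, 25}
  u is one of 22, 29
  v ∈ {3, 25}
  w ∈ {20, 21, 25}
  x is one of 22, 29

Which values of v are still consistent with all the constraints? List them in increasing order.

3, 25

Among the 8 variables, 7 fits only r (and all 8 values in {3, 7, 10, 20, 21, 22, 25, 29} must be used), so r = 7.
Among the 7 still-open variables, 10 fits only q (and all 7 values in {3, 10, 20, 21, 22, 25, 29} must be used), so q = 10.
t and v between them cover only {3, 25} — a naked pair. Remove those values from s, w.
u and x between them cover only {22, 29} — a naked pair. Remove those values from s.
No further eliminations apply; v can still be any of 3, 25.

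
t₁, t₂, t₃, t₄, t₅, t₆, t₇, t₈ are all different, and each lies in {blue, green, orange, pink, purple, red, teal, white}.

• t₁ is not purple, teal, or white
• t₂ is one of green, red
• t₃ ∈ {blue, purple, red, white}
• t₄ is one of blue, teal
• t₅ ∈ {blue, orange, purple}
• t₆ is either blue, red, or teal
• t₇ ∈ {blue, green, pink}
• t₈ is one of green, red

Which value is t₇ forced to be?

Among the 8 variables, white fits only t₃ (and all 8 values in {blue, green, orange, pink, purple, red, teal, white} must be used), so t₃ = white.
The 7 still-open variables together cover exactly {blue, green, orange, pink, purple, red, teal} — 7 values for 7 variables — and purple appears only in t₅'s list, so t₅ = purple.
The 6 still-open variables together cover exactly {blue, green, orange, pink, red, teal} — 6 values for 6 variables — and orange appears only in t₁'s list, so t₁ = orange.
The 5 still-open variables draw from only 5 values {blue, green, pink, red, teal}, so each is used; only t₇ can be pink, hence t₇ = pink.

pink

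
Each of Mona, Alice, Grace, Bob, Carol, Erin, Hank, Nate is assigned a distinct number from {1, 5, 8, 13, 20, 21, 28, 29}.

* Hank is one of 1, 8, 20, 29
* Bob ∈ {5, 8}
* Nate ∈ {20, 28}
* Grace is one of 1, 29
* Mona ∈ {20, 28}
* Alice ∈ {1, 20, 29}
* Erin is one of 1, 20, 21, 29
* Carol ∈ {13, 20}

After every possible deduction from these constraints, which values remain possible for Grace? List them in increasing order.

The 8 variables together cover exactly {1, 5, 8, 13, 20, 21, 28, 29} — 8 values for 8 variables — and 5 appears only in Bob's list, so Bob = 5.
The 7 still-open variables draw from only 7 values {1, 8, 13, 20, 21, 28, 29}, so each is used; only Hank can be 8, hence Hank = 8.
The 6 still-open variables together cover exactly {1, 13, 20, 21, 28, 29} — 6 values for 6 variables — and 13 appears only in Carol's list, so Carol = 13.
The 5 still-open variables together cover exactly {1, 20, 21, 28, 29} — 5 values for 5 variables — and 21 appears only in Erin's list, so Erin = 21.
Mona and Nate between them cover only {20, 28} — a naked pair. Remove those values from Alice.
No further eliminations apply; Grace can still be any of 1, 29.

1, 29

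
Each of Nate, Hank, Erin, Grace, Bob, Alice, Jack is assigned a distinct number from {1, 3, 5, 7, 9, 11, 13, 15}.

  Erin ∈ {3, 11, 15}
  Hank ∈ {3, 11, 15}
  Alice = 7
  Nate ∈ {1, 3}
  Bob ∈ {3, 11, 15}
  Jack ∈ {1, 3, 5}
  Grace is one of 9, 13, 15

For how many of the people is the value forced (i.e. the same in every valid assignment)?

3

Alice's domain is down to {7}, so Alice = 7.
Hank, Erin, Bob between them cover only {3, 11, 15} — a naked triple. Remove those values from Nate, Grace, Jack.
Nate must be 1 (only option left). Eliminate 1 elsewhere: Jack.
Jack's domain is down to {5}, so Jack = 5.
Determined: Nate=1, Alice=7, Jack=5. The other people each still have more than one consistent value. That makes 3.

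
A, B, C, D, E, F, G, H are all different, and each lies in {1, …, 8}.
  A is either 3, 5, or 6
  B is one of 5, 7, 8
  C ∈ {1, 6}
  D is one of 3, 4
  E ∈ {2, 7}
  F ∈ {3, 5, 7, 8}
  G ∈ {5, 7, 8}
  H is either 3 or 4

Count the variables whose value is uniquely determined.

The 8 variables draw from only 8 values {1, 2, 3, 4, 5, 6, 7, 8}, so each is used; only C can be 1, hence C = 1.
Among the 7 still-open variables, 2 fits only E (and all 7 values in {2, 3, 4, 5, 6, 7, 8} must be used), so E = 2.
The 6 still-open variables draw from only 6 values {3, 4, 5, 6, 7, 8}, so each is used; only A can be 6, hence A = 6.
D and H between them cover only {3, 4} — a naked pair. Remove those values from F.
Determined: A=6, C=1, E=2. The other variables each still have more than one consistent value. That makes 3.

3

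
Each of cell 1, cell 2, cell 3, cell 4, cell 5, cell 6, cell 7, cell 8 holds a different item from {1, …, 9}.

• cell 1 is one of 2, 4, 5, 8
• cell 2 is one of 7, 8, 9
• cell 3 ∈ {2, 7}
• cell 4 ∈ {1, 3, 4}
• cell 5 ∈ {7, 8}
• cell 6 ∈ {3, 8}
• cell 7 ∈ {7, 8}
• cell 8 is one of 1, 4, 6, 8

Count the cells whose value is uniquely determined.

3

cell 5 and cell 7 share exactly the 2 values {7, 8}; by pigeonhole those values go to them, so strike 7, 8 from cell 1, cell 2, cell 3, cell 6, cell 8.
That leaves cell 2 = 9.
cell 3's domain is down to {2}, so cell 3 = 2. Strike 2 from cell 1.
That leaves cell 6 = 3. Remove 3 from cell 4.
Determined: cell 2=9, cell 3=2, cell 6=3. The other cells each still have more than one consistent value. That makes 3.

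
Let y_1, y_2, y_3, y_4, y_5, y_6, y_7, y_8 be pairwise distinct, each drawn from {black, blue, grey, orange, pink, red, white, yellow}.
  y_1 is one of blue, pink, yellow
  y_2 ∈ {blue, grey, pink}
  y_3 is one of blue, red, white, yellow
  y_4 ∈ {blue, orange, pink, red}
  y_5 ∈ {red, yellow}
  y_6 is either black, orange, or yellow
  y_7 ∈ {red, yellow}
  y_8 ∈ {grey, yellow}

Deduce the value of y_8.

grey

The 8 variables draw from only 8 values {black, blue, grey, orange, pink, red, white, yellow}, so each is used; only y_6 can be black, hence y_6 = black.
The 7 still-open variables draw from only 7 values {blue, grey, orange, pink, red, white, yellow}, so each is used; only y_4 can be orange, hence y_4 = orange.
The 6 still-open variables draw from only 6 values {blue, grey, pink, red, white, yellow}, so each is used; only y_3 can be white, hence y_3 = white.
y_5 and y_7 between them cover only {red, yellow} — a naked pair. Remove those values from y_1, y_8.
So y_8 = grey.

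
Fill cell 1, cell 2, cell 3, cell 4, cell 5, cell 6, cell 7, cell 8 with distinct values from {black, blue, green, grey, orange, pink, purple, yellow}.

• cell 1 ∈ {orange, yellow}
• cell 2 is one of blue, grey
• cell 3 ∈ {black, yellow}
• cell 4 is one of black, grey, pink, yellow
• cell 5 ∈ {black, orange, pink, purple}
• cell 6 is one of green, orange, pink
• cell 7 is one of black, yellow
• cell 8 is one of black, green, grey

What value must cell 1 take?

The 8 variables draw from only 8 values {black, blue, green, grey, orange, pink, purple, yellow}, so each is used; only cell 2 can be blue, hence cell 2 = blue.
The 7 still-open variables draw from only 7 values {black, green, grey, orange, pink, purple, yellow}, so each is used; only cell 5 can be purple, hence cell 5 = purple.
The 2 variables cell 3 and cell 7 are confined to {black, yellow}, which locks those values in; drop them from cell 1, cell 4, cell 8.
So cell 1 = orange.

orange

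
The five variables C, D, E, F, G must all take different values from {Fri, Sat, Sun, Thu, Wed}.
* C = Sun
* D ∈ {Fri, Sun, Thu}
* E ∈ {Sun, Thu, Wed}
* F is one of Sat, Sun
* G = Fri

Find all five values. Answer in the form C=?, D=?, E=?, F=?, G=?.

C has just one choice, so C = Sun. So D, E, F can't be Sun.
F has just one choice, so F = Sat.
G has just one choice, so G = Fri. Eliminate Fri elsewhere: D.
D has just one choice, so D = Thu. So E can't be Thu.
E's domain is down to {Wed}, so E = Wed.

C=Sun, D=Thu, E=Wed, F=Sat, G=Fri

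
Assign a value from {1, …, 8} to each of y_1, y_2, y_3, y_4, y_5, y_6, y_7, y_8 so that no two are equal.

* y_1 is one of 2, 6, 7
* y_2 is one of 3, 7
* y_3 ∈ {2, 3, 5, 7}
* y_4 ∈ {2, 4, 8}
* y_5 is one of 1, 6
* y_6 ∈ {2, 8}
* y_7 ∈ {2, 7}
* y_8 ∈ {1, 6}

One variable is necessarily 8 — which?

y_6

The 8 variables draw from only 8 values {1, 2, 3, 4, 5, 6, 7, 8}, so each is used; only y_4 can be 4, hence y_4 = 4.
Among the 7 still-open variables, 5 fits only y_3 (and all 7 values in {1, 2, 3, 5, 6, 7, 8} must be used), so y_3 = 5.
The 6 still-open variables together cover exactly {1, 2, 3, 6, 7, 8} — 6 values for 6 variables — and 3 appears only in y_2's list, so y_2 = 3.
The 5 still-open variables together cover exactly {1, 2, 6, 7, 8} — 5 values for 5 variables — and 8 appears only in y_6's list, so y_6 = 8.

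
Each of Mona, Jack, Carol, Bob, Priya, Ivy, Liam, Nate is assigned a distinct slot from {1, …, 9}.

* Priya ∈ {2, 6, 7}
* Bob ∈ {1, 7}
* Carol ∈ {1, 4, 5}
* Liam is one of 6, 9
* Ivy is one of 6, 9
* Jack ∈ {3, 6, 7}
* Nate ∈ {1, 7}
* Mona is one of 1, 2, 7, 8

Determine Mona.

8

Bob and Nate between them cover only {1, 7} — a naked pair. Remove those values from Mona, Jack, Carol, Priya.
Ivy and Liam share exactly the 2 values {6, 9}; by pigeonhole those values go to them, so strike 6, 9 from Jack, Priya.
That leaves Jack = 3.
Priya has just one choice, so Priya = 2. Eliminate 2 elsewhere: Mona.
So Mona = 8.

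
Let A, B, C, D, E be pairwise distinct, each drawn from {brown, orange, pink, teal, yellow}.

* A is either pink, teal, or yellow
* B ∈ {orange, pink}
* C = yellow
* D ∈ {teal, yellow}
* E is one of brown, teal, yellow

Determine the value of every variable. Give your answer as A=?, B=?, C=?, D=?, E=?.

C must be yellow (only option left). So A, D, E can't be yellow.
D must be teal (only option left). So A, E can't be teal.
E's domain is down to {brown}, so E = brown.
That leaves A = pink. Remove pink from B.
B has just one choice, so B = orange.

A=pink, B=orange, C=yellow, D=teal, E=brown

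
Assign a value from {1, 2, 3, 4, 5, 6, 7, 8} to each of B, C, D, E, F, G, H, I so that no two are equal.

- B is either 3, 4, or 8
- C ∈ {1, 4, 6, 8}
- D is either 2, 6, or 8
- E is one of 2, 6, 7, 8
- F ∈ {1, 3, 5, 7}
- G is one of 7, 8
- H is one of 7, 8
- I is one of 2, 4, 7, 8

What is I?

The 8 variables draw from only 8 values {1, 2, 3, 4, 5, 6, 7, 8}, so each is used; only F can be 5, hence F = 5.
The 7 still-open variables draw from only 7 values {1, 2, 3, 4, 6, 7, 8}, so each is used; only C can be 1, hence C = 1.
Among the 6 still-open variables, 3 fits only B (and all 6 values in {2, 3, 4, 6, 7, 8} must be used), so B = 3.
The 5 still-open variables together cover exactly {2, 4, 6, 7, 8} — 5 values for 5 variables — and 4 appears only in I's list, so I = 4.

4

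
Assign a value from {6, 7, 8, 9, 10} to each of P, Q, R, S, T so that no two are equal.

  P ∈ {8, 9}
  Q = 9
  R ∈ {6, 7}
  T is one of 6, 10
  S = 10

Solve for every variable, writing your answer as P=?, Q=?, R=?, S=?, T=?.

P=8, Q=9, R=7, S=10, T=6

Q must be 9 (only option left). Strike 9 from P.
That leaves S = 10. Remove 10 from T.
T's domain is down to {6}, so T = 6. Eliminate 6 elsewhere: R.
That leaves P = 8.
R must be 7 (only option left).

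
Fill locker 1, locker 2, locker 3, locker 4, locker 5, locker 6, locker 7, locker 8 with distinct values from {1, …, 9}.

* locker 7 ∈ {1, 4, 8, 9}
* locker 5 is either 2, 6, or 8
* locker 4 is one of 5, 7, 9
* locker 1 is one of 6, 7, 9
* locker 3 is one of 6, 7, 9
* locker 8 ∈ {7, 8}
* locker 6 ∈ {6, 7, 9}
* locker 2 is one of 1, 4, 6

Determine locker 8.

The 8 variables draw from only 8 values {1, 2, 4, 5, 6, 7, 8, 9}, so each is used; only locker 5 can be 2, hence locker 5 = 2.
Among the 7 still-open variables, 5 fits only locker 4 (and all 7 values in {1, 4, 5, 6, 7, 8, 9} must be used), so locker 4 = 5.
locker 1, locker 3, locker 6 between them cover only {6, 7, 9} — a naked triple. Remove those values from locker 2, locker 7, locker 8.
So locker 8 = 8.

8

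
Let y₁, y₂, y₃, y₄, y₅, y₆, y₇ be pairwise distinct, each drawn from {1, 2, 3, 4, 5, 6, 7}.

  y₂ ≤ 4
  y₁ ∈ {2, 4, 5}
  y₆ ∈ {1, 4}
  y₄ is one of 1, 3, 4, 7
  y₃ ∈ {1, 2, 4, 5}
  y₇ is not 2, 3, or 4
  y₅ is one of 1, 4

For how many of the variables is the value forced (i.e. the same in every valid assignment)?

The 7 variables draw from only 7 values {1, 2, 3, 4, 5, 6, 7}, so each is used; only y₇ can be 6, hence y₇ = 6.
Among the 6 still-open variables, 7 fits only y₄ (and all 6 values in {1, 2, 3, 4, 5, 7} must be used), so y₄ = 7.
Among the 5 still-open variables, 3 fits only y₂ (and all 5 values in {1, 2, 3, 4, 5} must be used), so y₂ = 3.
y₅ and y₆ share exactly the 2 values {1, 4}; by pigeonhole those values go to them, so strike 1, 4 from y₁, y₃.
Determined: y₂=3, y₄=7, y₇=6. The other variables each still have more than one consistent value. That makes 3.

3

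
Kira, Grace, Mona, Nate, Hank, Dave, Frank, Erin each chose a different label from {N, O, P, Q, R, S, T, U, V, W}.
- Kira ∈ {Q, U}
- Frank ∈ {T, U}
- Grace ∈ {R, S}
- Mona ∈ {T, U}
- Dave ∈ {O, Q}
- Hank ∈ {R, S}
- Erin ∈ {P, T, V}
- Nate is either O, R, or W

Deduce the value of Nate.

The 2 variables Grace and Hank are confined to {R, S}, which locks those values in; drop them from Nate.
Mona and Frank between them cover only {T, U} — a naked pair. Remove those values from Kira, Erin.
Kira's domain is down to {Q}, so Kira = Q. Eliminate Q elsewhere: Dave.
Dave must be O (only option left). So Nate can't be O.
So Nate = W.

W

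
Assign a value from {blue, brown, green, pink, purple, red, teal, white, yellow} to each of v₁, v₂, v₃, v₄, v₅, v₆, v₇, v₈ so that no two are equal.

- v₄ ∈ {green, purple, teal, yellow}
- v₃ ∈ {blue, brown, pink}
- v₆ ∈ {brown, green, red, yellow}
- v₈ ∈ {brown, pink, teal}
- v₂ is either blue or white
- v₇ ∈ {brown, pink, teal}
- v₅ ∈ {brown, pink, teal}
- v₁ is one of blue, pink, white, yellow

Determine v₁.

v₅, v₇, v₈ share exactly the 3 values {brown, pink, teal}; by pigeonhole those values go to them, so strike brown, pink, teal from v₁, v₃, v₄, v₆.
v₃ has just one choice, so v₃ = blue. So v₁, v₂ can't be blue.
v₂ must be white (only option left). Remove white from v₁.
So v₁ = yellow.

yellow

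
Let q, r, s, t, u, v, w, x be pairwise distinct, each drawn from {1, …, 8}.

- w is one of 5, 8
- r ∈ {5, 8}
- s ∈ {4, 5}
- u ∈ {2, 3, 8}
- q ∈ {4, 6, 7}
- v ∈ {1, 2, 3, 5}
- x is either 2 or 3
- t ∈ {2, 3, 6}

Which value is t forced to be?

6

The 8 variables together cover exactly {1, 2, 3, 4, 5, 6, 7, 8} — 8 values for 8 variables — and 1 appears only in v's list, so v = 1.
The 7 still-open variables together cover exactly {2, 3, 4, 5, 6, 7, 8} — 7 values for 7 variables — and 7 appears only in q's list, so q = 7.
The 6 still-open variables together cover exactly {2, 3, 4, 5, 6, 8} — 6 values for 6 variables — and 4 appears only in s's list, so s = 4.
Among the 5 still-open variables, 6 fits only t (and all 5 values in {2, 3, 5, 6, 8} must be used), so t = 6.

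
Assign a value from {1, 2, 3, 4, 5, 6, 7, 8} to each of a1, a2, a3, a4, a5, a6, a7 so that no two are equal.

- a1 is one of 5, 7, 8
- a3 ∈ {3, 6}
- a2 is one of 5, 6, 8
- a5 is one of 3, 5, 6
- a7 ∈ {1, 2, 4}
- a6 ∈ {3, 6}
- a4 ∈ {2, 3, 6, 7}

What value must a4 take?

2

The 2 variables a3 and a6 are confined to {3, 6}, which locks those values in; drop them from a2, a4, a5.
That leaves a5 = 5. Eliminate 5 elsewhere: a1, a2.
That leaves a2 = 8. Remove 8 from a1.
a1 has just one choice, so a1 = 7. Remove 7 from a4.
So a4 = 2.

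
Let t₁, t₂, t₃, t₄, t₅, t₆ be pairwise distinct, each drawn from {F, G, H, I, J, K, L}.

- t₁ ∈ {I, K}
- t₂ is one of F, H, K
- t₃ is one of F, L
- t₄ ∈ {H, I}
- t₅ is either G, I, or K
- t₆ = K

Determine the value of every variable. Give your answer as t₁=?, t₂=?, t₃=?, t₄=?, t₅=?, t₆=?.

t₆ must be K (only option left). Eliminate K elsewhere: t₁, t₂, t₅.
t₁ must be I (only option left). Remove I from t₄, t₅.
That leaves t₄ = H. So t₂ can't be H.
t₅'s domain is down to {G}, so t₅ = G.
t₂'s domain is down to {F}, so t₂ = F. Eliminate F elsewhere: t₃.
t₃ must be L (only option left).

t₁=I, t₂=F, t₃=L, t₄=H, t₅=G, t₆=K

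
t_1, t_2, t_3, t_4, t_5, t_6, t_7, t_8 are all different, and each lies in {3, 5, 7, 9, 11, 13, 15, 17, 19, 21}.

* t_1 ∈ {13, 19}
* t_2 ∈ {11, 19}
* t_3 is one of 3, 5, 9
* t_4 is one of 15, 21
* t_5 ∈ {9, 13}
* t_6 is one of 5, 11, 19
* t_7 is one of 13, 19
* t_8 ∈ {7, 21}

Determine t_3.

The 2 variables t_1 and t_7 are confined to {13, 19}, which locks those values in; drop them from t_2, t_5, t_6.
t_2 must be 11 (only option left). So t_6 can't be 11.
t_5's domain is down to {9}, so t_5 = 9. Strike 9 from t_3.
That leaves t_6 = 5. Eliminate 5 elsewhere: t_3.
So t_3 = 3.

3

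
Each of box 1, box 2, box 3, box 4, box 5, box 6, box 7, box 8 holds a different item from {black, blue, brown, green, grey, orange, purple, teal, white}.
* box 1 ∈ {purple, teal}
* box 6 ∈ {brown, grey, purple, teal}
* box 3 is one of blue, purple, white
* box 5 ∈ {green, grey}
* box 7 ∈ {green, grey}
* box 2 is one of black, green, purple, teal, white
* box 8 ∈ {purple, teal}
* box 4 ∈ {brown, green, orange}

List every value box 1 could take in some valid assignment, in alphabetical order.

purple, teal

box 1 and box 8 share exactly the 2 values {purple, teal}; by pigeonhole those values go to them, so strike purple, teal from box 2, box 3, box 6.
The 2 variables box 5 and box 7 are confined to {green, grey}, which locks those values in; drop them from box 2, box 4, box 6.
box 6 must be brown (only option left). So box 4 can't be brown.
box 4 must be orange (only option left).
No further eliminations apply; box 1 can still be any of purple, teal.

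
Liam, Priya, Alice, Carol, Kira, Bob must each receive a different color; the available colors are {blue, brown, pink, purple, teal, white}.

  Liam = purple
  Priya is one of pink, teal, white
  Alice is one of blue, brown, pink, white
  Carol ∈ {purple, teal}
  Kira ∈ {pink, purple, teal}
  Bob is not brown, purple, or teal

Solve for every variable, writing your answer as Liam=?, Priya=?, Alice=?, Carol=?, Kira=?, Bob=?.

Liam=purple, Priya=white, Alice=brown, Carol=teal, Kira=pink, Bob=blue

Liam's domain is down to {purple}, so Liam = purple. Remove purple from Carol, Kira.
Carol must be teal (only option left). Eliminate teal elsewhere: Priya, Kira.
Kira has just one choice, so Kira = pink. Eliminate pink elsewhere: Priya, Alice, Bob.
Priya has just one choice, so Priya = white. Eliminate white elsewhere: Alice, Bob.
Bob must be blue (only option left). Remove blue from Alice.
Alice's domain is down to {brown}, so Alice = brown.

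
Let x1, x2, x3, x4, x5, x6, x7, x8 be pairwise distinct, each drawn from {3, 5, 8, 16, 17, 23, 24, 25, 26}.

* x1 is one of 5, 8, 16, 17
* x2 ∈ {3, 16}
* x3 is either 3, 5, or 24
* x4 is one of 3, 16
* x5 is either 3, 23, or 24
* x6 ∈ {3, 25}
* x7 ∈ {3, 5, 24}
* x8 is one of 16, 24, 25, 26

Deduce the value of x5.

23

x2 and x4 between them cover only {3, 16} — a naked pair. Remove those values from x1, x3, x5, x6, x7, x8.
That leaves x6 = 25. Strike 25 from x8.
x3 and x7 between them cover only {5, 24} — a naked pair. Remove those values from x1, x5, x8.
So x5 = 23.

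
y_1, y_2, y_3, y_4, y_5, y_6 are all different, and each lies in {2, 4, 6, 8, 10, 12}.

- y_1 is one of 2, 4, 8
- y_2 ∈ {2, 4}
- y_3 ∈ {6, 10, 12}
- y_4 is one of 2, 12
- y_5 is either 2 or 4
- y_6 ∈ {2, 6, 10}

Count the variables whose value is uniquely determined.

The 6 variables draw from only 6 values {2, 4, 6, 8, 10, 12}, so each is used; only y_1 can be 8, hence y_1 = 8.
y_2 and y_5 share exactly the 2 values {2, 4}; by pigeonhole those values go to them, so strike 2, 4 from y_4, y_6.
y_4's domain is down to {12}, so y_4 = 12. So y_3 can't be 12.
Determined: y_1=8, y_4=12. The other variables each still have more than one consistent value. That makes 2.

2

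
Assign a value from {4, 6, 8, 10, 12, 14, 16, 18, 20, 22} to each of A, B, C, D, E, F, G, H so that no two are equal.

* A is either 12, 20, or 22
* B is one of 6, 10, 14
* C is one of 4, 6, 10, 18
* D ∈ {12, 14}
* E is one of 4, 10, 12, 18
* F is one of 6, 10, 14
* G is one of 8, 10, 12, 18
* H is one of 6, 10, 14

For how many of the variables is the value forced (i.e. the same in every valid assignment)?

B, F, H share exactly the 3 values {6, 10, 14}; by pigeonhole those values go to them, so strike 6, 10, 14 from C, D, E, G.
That leaves D = 12. Remove 12 from A, E, G.
The 2 variables C and E are confined to {4, 18}, which locks those values in; drop them from G.
G's domain is down to {8}, so G = 8.
Determined: D=12, G=8. The other variables each still have more than one consistent value. That makes 2.

2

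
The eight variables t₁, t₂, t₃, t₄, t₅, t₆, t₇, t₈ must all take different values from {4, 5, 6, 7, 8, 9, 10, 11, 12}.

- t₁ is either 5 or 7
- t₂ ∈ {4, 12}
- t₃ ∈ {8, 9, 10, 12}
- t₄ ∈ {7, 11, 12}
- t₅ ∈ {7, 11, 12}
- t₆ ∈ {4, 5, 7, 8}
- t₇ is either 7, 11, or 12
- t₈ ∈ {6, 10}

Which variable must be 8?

t₄, t₅, t₇ share exactly the 3 values {7, 11, 12}; by pigeonhole those values go to them, so strike 7, 11, 12 from t₁, t₂, t₃, t₆.
t₁ must be 5 (only option left). Strike 5 from t₆.
t₂ must be 4 (only option left). Eliminate 4 elsewhere: t₆.
So 8 goes to t₆.

t₆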